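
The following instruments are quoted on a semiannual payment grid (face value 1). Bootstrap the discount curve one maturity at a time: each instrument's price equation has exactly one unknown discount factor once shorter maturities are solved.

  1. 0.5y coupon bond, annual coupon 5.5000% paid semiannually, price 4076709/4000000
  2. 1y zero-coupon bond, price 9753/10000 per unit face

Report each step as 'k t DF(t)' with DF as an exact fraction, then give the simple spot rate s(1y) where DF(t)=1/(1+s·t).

1 1/2 9919/10000
2 1 9753/10000
s(1y) = (1/(9753/10000) − 1)/(1) = 247/9753 ≈ 2.5326%

step 1 [0.5y] bond c/2=11/400: DF=(4076709/4000000 − 11/400·(0))/(1+11/400) = 9919/10000 ≈ 0.991900
step 2 [1y] zero: DF = P = 9753/10000 ≈ 0.975300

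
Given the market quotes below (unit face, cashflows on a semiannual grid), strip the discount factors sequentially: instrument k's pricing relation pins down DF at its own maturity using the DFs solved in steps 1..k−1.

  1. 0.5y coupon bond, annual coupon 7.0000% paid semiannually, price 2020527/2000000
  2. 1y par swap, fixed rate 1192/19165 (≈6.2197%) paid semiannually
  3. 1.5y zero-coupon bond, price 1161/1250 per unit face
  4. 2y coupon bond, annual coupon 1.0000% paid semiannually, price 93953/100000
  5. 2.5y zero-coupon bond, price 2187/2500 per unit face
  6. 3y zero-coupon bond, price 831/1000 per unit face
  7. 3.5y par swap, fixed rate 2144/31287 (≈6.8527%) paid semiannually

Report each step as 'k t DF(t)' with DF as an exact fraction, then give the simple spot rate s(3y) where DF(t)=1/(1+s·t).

step 1 [0.5y] bond c/2=7/200: DF=(2020527/2000000 − 7/200·(0))/(1+7/200) = 9761/10000 ≈ 0.976100
step 2 [1y] swap r/2=596/19165: DF=(1 − 596/19165·(0.976100))/(1+596/19165) = 2351/2500 ≈ 0.940400
step 3 [1.5y] zero: DF = P = 1161/1250 ≈ 0.928800
step 4 [2y] bond c/2=1/200: DF=(93953/100000 − 1/200·(0.976100+0.940400+0.928800))/(1+1/200) = 9207/10000 ≈ 0.920700
step 5 [2.5y] zero: DF = P = 2187/2500 ≈ 0.874800
step 6 [3y] zero: DF = P = 831/1000 ≈ 0.831000
step 7 [3.5y] swap r/2=1072/31287: DF=(1 − 1072/31287·(0.976100+0.940400+0.928800+0.920700+0.874800+0.831000))/(1+1072/31287) = 491/625 ≈ 0.785600

1 1/2 9761/10000
2 1 2351/2500
3 3/2 1161/1250
4 2 9207/10000
5 5/2 2187/2500
6 3 831/1000
7 7/2 491/625
s(3y) = (1/(831/1000) − 1)/(3) = 169/2493 ≈ 6.7790%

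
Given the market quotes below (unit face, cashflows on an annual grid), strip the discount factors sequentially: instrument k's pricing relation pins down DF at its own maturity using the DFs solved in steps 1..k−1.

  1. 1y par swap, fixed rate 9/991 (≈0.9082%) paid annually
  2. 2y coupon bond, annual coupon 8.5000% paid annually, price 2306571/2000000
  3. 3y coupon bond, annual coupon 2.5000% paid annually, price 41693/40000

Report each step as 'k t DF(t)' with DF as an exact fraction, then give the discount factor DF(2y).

step 1 [1y] swap r/1=9/991: DF=(1 − 9/991·(0))/(1+9/991) = 991/1000 ≈ 0.991000
step 2 [2y] bond c/1=17/200: DF=(2306571/2000000 − 17/200·(0.991000))/(1+17/200) = 9853/10000 ≈ 0.985300
step 3 [3y] bond c/1=1/40: DF=(41693/40000 − 1/40·(0.991000+0.985300))/(1+1/40) = 9687/10000 ≈ 0.968700

1 1 991/1000
2 2 9853/10000
3 3 9687/10000
DF(2y) = 9853/10000 ≈ 0.985300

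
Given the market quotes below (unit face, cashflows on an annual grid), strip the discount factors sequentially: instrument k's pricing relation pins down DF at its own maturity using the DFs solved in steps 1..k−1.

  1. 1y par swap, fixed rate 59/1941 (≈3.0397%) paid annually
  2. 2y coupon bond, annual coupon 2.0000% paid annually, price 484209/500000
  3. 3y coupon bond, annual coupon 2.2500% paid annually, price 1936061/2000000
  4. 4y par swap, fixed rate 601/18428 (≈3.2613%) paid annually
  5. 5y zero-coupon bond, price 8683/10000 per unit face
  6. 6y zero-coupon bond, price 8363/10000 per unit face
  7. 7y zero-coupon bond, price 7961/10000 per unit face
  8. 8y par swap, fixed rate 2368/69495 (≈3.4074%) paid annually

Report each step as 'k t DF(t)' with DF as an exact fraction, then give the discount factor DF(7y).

1 1 1941/2000
2 2 1163/1250
3 3 9049/10000
4 4 4399/5000
5 5 8683/10000
6 6 8363/10000
7 7 7961/10000
8 8 477/625
DF(7y) = 7961/10000 ≈ 0.796100

step 1 [1y] swap r/1=59/1941: DF=(1 − 59/1941·(0))/(1+59/1941) = 1941/2000 ≈ 0.970500
step 2 [2y] bond c/1=1/50: DF=(484209/500000 − 1/50·(0.970500))/(1+1/50) = 1163/1250 ≈ 0.930400
step 3 [3y] bond c/1=9/400: DF=(1936061/2000000 − 9/400·(0.970500+0.930400))/(1+9/400) = 9049/10000 ≈ 0.904900
step 4 [4y] swap r/1=601/18428: DF=(1 − 601/18428·(0.970500+0.930400+0.904900))/(1+601/18428) = 4399/5000 ≈ 0.879800
step 5 [5y] zero: DF = P = 8683/10000 ≈ 0.868300
step 6 [6y] zero: DF = P = 8363/10000 ≈ 0.836300
step 7 [7y] zero: DF = P = 7961/10000 ≈ 0.796100
step 8 [8y] swap r/1=2368/69495: DF=(1 − 2368/69495·(0.970500+0.930400+0.904900+0.879800+0.868300+0.836300+0.796100))/(1+2368/69495) = 477/625 ≈ 0.763200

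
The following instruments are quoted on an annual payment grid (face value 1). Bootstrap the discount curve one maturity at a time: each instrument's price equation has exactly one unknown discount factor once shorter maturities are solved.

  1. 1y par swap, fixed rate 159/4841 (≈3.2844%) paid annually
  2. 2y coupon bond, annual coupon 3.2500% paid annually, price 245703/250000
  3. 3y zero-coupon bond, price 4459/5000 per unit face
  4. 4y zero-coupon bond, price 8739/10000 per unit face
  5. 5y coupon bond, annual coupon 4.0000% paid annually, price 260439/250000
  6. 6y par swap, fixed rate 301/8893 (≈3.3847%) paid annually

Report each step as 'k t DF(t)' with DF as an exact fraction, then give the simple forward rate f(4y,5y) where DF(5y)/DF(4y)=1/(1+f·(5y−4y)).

step 1 [1y] swap r/1=159/4841: DF=(1 − 159/4841·(0))/(1+159/4841) = 4841/5000 ≈ 0.968200
step 2 [2y] bond c/1=13/400: DF=(245703/250000 − 13/400·(0.968200))/(1+13/400) = 4607/5000 ≈ 0.921400
step 3 [3y] zero: DF = P = 4459/5000 ≈ 0.891800
step 4 [4y] zero: DF = P = 8739/10000 ≈ 0.873900
step 5 [5y] bond c/1=1/25: DF=(260439/250000 − 1/25·(0.968200+0.921400+0.891800+0.873900))/(1+1/25) = 8611/10000 ≈ 0.861100
step 6 [6y] swap r/1=301/8893: DF=(1 − 301/8893·(0.968200+0.921400+0.891800+0.873900+0.861100))/(1+301/8893) = 4097/5000 ≈ 0.819400

1 1 4841/5000
2 2 4607/5000
3 3 4459/5000
4 4 8739/10000
5 5 8611/10000
6 6 4097/5000
f(4y,5y) = ((8739/10000)/(8611/10000) − 1)/(1) = 128/8611 ≈ 1.4865%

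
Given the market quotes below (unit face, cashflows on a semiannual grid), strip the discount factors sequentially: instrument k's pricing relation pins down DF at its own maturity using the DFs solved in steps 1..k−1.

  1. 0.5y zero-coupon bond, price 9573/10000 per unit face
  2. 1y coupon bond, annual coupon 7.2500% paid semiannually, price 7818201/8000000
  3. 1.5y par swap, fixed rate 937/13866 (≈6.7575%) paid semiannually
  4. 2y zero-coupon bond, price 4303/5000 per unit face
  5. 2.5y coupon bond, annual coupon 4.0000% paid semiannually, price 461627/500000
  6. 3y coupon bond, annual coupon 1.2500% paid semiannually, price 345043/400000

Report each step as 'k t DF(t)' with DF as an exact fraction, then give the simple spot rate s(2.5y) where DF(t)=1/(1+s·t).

1 1/2 9573/10000
2 1 1137/1250
3 3/2 9063/10000
4 2 4303/5000
5 5/2 8339/10000
6 3 1659/2000
s(2.5y) = (1/(8339/10000) − 1)/(5/2) = 3322/41695 ≈ 7.9674%

step 1 [0.5y] zero: DF = P = 9573/10000 ≈ 0.957300
step 2 [1y] bond c/2=29/800: DF=(7818201/8000000 − 29/800·(0.957300))/(1+29/800) = 1137/1250 ≈ 0.909600
step 3 [1.5y] swap r/2=937/27732: DF=(1 − 937/27732·(0.957300+0.909600))/(1+937/27732) = 9063/10000 ≈ 0.906300
step 4 [2y] zero: DF = P = 4303/5000 ≈ 0.860600
step 5 [2.5y] bond c/2=1/50: DF=(461627/500000 − 1/50·(0.957300+0.909600+0.906300+0.860600))/(1+1/50) = 8339/10000 ≈ 0.833900
step 6 [3y] bond c/2=1/160: DF=(345043/400000 − 1/160·(0.957300+0.909600+0.906300+0.860600+0.833900))/(1+1/160) = 1659/2000 ≈ 0.829500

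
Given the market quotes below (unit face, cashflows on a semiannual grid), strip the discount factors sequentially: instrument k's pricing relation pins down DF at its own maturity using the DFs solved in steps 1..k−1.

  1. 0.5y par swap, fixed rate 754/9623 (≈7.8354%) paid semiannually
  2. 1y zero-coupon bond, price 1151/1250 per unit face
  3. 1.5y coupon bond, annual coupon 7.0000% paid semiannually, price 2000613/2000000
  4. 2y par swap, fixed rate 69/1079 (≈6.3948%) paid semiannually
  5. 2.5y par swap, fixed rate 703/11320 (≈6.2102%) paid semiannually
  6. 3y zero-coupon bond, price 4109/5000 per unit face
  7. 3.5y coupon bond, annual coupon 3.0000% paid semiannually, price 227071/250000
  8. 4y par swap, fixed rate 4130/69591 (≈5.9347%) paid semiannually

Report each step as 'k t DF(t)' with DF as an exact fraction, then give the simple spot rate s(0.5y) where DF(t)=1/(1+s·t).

1 1/2 9623/10000
2 1 1151/1250
3 3/2 2257/2500
4 2 8827/10000
5 5/2 4297/5000
6 3 4109/5000
7 7/2 4079/5000
8 4 1587/2000
s(0.5y) = (1/(9623/10000) − 1)/(1/2) = 754/9623 ≈ 7.8354%

step 1 [0.5y] swap r/2=377/9623: DF=(1 − 377/9623·(0))/(1+377/9623) = 9623/10000 ≈ 0.962300
step 2 [1y] zero: DF = P = 1151/1250 ≈ 0.920800
step 3 [1.5y] bond c/2=7/200: DF=(2000613/2000000 − 7/200·(0.962300+0.920800))/(1+7/200) = 2257/2500 ≈ 0.902800
step 4 [2y] swap r/2=69/2158: DF=(1 − 69/2158·(0.962300+0.920800+0.902800))/(1+69/2158) = 8827/10000 ≈ 0.882700
step 5 [2.5y] swap r/2=703/22640: DF=(1 − 703/22640·(0.962300+0.920800+0.902800+0.882700))/(1+703/22640) = 4297/5000 ≈ 0.859400
step 6 [3y] zero: DF = P = 4109/5000 ≈ 0.821800
step 7 [3.5y] bond c/2=3/200: DF=(227071/250000 − 3/200·(0.962300+0.920800+0.902800+0.882700+0.859400+0.821800))/(1+3/200) = 4079/5000 ≈ 0.815800
step 8 [4y] swap r/2=2065/69591: DF=(1 − 2065/69591·(0.962300+0.920800+0.902800+0.882700+0.859400+0.821800+0.815800))/(1+2065/69591) = 1587/2000 ≈ 0.793500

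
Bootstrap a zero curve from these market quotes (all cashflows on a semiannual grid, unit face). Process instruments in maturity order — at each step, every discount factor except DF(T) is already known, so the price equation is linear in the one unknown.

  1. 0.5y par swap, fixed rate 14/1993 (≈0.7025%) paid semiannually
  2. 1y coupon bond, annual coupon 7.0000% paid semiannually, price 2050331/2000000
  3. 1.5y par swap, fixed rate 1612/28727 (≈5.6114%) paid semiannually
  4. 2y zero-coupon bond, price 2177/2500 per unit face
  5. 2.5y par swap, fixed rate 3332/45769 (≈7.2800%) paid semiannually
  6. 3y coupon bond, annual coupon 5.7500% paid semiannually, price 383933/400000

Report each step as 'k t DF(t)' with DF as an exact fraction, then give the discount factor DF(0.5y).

step 1 [0.5y] swap r/2=7/1993: DF=(1 − 7/1993·(0))/(1+7/1993) = 1993/2000 ≈ 0.996500
step 2 [1y] bond c/2=7/200: DF=(2050331/2000000 − 7/200·(0.996500))/(1+7/200) = 598/625 ≈ 0.956800
step 3 [1.5y] swap r/2=806/28727: DF=(1 − 806/28727·(0.996500+0.956800))/(1+806/28727) = 4597/5000 ≈ 0.919400
step 4 [2y] zero: DF = P = 2177/2500 ≈ 0.870800
step 5 [2.5y] swap r/2=1666/45769: DF=(1 − 1666/45769·(0.996500+0.956800+0.919400+0.870800))/(1+1666/45769) = 4167/5000 ≈ 0.833400
step 6 [3y] bond c/2=23/800: DF=(383933/400000 − 23/800·(0.996500+0.956800+0.919400+0.870800+0.833400))/(1+23/800) = 8051/10000 ≈ 0.805100

1 1/2 1993/2000
2 1 598/625
3 3/2 4597/5000
4 2 2177/2500
5 5/2 4167/5000
6 3 8051/10000
DF(0.5y) = 1993/2000 ≈ 0.996500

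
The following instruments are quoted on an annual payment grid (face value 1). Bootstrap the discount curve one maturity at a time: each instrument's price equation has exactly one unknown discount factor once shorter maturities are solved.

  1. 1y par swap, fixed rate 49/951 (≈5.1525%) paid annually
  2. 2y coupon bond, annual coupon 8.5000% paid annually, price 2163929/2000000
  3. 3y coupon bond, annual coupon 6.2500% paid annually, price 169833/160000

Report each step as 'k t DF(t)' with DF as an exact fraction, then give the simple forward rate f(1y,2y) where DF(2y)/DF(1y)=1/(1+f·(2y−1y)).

step 1 [1y] swap r/1=49/951: DF=(1 − 49/951·(0))/(1+49/951) = 951/1000 ≈ 0.951000
step 2 [2y] bond c/1=17/200: DF=(2163929/2000000 − 17/200·(0.951000))/(1+17/200) = 9227/10000 ≈ 0.922700
step 3 [3y] bond c/1=1/16: DF=(169833/160000 − 1/16·(0.951000+0.922700))/(1+1/16) = 1111/1250 ≈ 0.888800

1 1 951/1000
2 2 9227/10000
3 3 1111/1250
f(1y,2y) = ((951/1000)/(9227/10000) − 1)/(1) = 283/9227 ≈ 3.0671%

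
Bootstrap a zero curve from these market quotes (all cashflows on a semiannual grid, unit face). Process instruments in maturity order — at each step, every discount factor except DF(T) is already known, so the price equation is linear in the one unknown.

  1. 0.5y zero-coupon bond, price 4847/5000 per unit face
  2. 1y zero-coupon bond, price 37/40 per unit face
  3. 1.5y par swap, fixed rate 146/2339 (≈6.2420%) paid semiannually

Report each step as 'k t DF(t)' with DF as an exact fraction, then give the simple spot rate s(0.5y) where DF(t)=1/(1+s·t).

step 1 [0.5y] zero: DF = P = 4847/5000 ≈ 0.969400
step 2 [1y] zero: DF = P = 37/40 ≈ 0.925000
step 3 [1.5y] swap r/2=73/2339: DF=(1 − 73/2339·(0.969400+0.925000))/(1+73/2339) = 2281/2500 ≈ 0.912400

1 1/2 4847/5000
2 1 37/40
3 3/2 2281/2500
s(0.5y) = (1/(4847/5000) − 1)/(1/2) = 306/4847 ≈ 6.3132%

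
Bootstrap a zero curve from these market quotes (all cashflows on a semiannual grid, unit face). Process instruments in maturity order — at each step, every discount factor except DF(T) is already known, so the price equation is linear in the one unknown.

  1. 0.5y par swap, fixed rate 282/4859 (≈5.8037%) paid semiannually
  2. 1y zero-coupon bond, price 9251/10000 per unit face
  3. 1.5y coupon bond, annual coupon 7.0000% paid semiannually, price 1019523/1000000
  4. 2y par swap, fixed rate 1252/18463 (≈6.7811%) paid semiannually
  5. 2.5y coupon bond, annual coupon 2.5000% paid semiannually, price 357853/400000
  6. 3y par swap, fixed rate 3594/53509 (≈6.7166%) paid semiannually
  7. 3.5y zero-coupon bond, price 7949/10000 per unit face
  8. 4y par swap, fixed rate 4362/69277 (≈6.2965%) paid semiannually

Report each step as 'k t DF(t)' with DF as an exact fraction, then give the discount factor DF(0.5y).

1 1/2 4859/5000
2 1 9251/10000
3 3/2 9209/10000
4 2 2187/2500
5 5/2 419/500
6 3 8203/10000
7 7/2 7949/10000
8 4 7819/10000
DF(0.5y) = 4859/5000 ≈ 0.971800

step 1 [0.5y] swap r/2=141/4859: DF=(1 − 141/4859·(0))/(1+141/4859) = 4859/5000 ≈ 0.971800
step 2 [1y] zero: DF = P = 9251/10000 ≈ 0.925100
step 3 [1.5y] bond c/2=7/200: DF=(1019523/1000000 − 7/200·(0.971800+0.925100))/(1+7/200) = 9209/10000 ≈ 0.920900
step 4 [2y] swap r/2=626/18463: DF=(1 − 626/18463·(0.971800+0.925100+0.920900))/(1+626/18463) = 2187/2500 ≈ 0.874800
step 5 [2.5y] bond c/2=1/80: DF=(357853/400000 − 1/80·(0.971800+0.925100+0.920900+0.874800))/(1+1/80) = 419/500 ≈ 0.838000
step 6 [3y] swap r/2=1797/53509: DF=(1 − 1797/53509·(0.971800+0.925100+0.920900+0.874800+0.838000))/(1+1797/53509) = 8203/10000 ≈ 0.820300
step 7 [3.5y] zero: DF = P = 7949/10000 ≈ 0.794900
step 8 [4y] swap r/2=2181/69277: DF=(1 − 2181/69277·(0.971800+0.925100+0.920900+0.874800+0.838000+0.820300+0.794900))/(1+2181/69277) = 7819/10000 ≈ 0.781900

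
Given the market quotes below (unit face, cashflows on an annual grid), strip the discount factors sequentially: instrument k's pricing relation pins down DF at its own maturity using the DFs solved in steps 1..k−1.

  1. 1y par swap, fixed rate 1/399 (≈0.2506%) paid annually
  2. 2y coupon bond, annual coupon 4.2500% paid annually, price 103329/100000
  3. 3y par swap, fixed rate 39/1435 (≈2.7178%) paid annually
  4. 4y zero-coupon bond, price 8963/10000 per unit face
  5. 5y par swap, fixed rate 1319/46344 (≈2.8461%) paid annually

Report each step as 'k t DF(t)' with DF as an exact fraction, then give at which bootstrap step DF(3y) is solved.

1 1 399/400
2 2 1901/2000
3 3 461/500
4 4 8963/10000
5 5 8681/10000
DF(3y) is solved at step 3

step 1 [1y] swap r/1=1/399: DF=(1 − 1/399·(0))/(1+1/399) = 399/400 ≈ 0.997500
step 2 [2y] bond c/1=17/400: DF=(103329/100000 − 17/400·(0.997500))/(1+17/400) = 1901/2000 ≈ 0.950500
step 3 [3y] swap r/1=39/1435: DF=(1 − 39/1435·(0.997500+0.950500))/(1+39/1435) = 461/500 ≈ 0.922000
step 4 [4y] zero: DF = P = 8963/10000 ≈ 0.896300
step 5 [5y] swap r/1=1319/46344: DF=(1 − 1319/46344·(0.997500+0.950500+0.922000+0.896300))/(1+1319/46344) = 8681/10000 ≈ 0.868100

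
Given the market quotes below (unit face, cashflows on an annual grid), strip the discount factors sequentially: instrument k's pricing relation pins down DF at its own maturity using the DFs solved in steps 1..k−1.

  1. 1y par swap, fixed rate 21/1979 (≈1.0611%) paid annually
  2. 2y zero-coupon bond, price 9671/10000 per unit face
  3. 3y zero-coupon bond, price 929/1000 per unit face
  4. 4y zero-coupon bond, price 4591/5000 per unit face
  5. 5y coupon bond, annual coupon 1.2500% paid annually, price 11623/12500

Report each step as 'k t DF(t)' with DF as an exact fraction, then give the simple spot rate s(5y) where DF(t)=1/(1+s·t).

step 1 [1y] swap r/1=21/1979: DF=(1 − 21/1979·(0))/(1+21/1979) = 1979/2000 ≈ 0.989500
step 2 [2y] zero: DF = P = 9671/10000 ≈ 0.967100
step 3 [3y] zero: DF = P = 929/1000 ≈ 0.929000
step 4 [4y] zero: DF = P = 4591/5000 ≈ 0.918200
step 5 [5y] bond c/1=1/80: DF=(11623/12500 − 1/80·(0.989500+0.967100+0.929000+0.918200))/(1+1/80) = 4357/5000 ≈ 0.871400

1 1 1979/2000
2 2 9671/10000
3 3 929/1000
4 4 4591/5000
5 5 4357/5000
s(5y) = (1/(4357/5000) − 1)/(5) = 643/21785 ≈ 2.9516%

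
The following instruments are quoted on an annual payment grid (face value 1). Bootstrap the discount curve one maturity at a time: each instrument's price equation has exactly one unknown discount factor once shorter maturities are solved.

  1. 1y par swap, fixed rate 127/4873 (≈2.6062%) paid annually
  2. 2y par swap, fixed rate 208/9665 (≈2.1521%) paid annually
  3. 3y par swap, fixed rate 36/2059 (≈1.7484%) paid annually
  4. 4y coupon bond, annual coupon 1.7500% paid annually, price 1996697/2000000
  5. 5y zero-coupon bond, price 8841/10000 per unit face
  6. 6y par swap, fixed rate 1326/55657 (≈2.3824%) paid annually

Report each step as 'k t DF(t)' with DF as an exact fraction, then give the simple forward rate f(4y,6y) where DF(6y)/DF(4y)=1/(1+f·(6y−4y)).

step 1 [1y] swap r/1=127/4873: DF=(1 − 127/4873·(0))/(1+127/4873) = 4873/5000 ≈ 0.974600
step 2 [2y] swap r/1=208/9665: DF=(1 − 208/9665·(0.974600))/(1+208/9665) = 599/625 ≈ 0.958400
step 3 [3y] swap r/1=36/2059: DF=(1 − 36/2059·(0.974600+0.958400))/(1+36/2059) = 1187/1250 ≈ 0.949600
step 4 [4y] bond c/1=7/400: DF=(1996697/2000000 − 7/400·(0.974600+0.958400+0.949600))/(1+7/400) = 2329/2500 ≈ 0.931600
step 5 [5y] zero: DF = P = 8841/10000 ≈ 0.884100
step 6 [6y] swap r/1=1326/55657: DF=(1 − 1326/55657·(0.974600+0.958400+0.949600+0.931600+0.884100))/(1+1326/55657) = 4337/5000 ≈ 0.867400

1 1 4873/5000
2 2 599/625
3 3 1187/1250
4 4 2329/2500
5 5 8841/10000
6 6 4337/5000
f(4y,6y) = ((2329/2500)/(4337/5000) − 1)/(2) = 321/8674 ≈ 3.7007%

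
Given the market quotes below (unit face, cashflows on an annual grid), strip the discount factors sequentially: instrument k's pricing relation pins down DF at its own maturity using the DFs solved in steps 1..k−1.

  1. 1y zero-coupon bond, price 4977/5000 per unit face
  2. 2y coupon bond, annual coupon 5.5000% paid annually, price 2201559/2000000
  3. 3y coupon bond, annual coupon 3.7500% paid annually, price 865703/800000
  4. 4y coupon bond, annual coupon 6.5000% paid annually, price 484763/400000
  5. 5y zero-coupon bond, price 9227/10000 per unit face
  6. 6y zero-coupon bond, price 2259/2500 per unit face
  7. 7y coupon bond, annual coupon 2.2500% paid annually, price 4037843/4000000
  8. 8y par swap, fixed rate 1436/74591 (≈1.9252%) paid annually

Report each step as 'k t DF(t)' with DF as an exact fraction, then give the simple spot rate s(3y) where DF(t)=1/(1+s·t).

step 1 [1y] zero: DF = P = 4977/5000 ≈ 0.995400
step 2 [2y] bond c/1=11/200: DF=(2201559/2000000 − 11/200·(0.995400))/(1+11/200) = 1983/2000 ≈ 0.991500
step 3 [3y] bond c/1=3/80: DF=(865703/800000 − 3/80·(0.995400+0.991500))/(1+3/80) = 607/625 ≈ 0.971200
step 4 [4y] bond c/1=13/200: DF=(484763/400000 − 13/200·(0.995400+0.991500+0.971200))/(1+13/200) = 4787/5000 ≈ 0.957400
step 5 [5y] zero: DF = P = 9227/10000 ≈ 0.922700
step 6 [6y] zero: DF = P = 2259/2500 ≈ 0.903600
step 7 [7y] bond c/1=9/400: DF=(4037843/4000000 − 9/400·(0.995400+0.991500+0.971200+0.957400+0.922700+0.903600))/(1+9/400) = 8609/10000 ≈ 0.860900
step 8 [8y] swap r/1=1436/74591: DF=(1 − 1436/74591·(0.995400+0.991500+0.971200+0.957400+0.922700+0.903600+0.860900))/(1+1436/74591) = 2141/2500 ≈ 0.856400

1 1 4977/5000
2 2 1983/2000
3 3 607/625
4 4 4787/5000
5 5 9227/10000
6 6 2259/2500
7 7 8609/10000
8 8 2141/2500
s(3y) = (1/(607/625) − 1)/(3) = 6/607 ≈ 0.9885%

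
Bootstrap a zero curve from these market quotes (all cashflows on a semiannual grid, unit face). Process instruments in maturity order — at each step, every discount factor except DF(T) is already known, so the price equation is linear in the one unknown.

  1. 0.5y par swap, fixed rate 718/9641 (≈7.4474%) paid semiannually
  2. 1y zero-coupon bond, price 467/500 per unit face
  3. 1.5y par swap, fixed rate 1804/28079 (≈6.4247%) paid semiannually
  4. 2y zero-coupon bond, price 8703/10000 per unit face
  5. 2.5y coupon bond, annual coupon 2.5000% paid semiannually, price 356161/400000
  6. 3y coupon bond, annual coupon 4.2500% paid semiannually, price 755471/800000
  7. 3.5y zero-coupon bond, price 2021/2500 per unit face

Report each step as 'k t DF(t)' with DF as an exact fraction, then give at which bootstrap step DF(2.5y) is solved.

1 1/2 9641/10000
2 1 467/500
3 3/2 4549/5000
4 2 8703/10000
5 5/2 417/500
6 3 2077/2500
7 7/2 2021/2500
DF(2.5y) is solved at step 5

step 1 [0.5y] swap r/2=359/9641: DF=(1 − 359/9641·(0))/(1+359/9641) = 9641/10000 ≈ 0.964100
step 2 [1y] zero: DF = P = 467/500 ≈ 0.934000
step 3 [1.5y] swap r/2=902/28079: DF=(1 − 902/28079·(0.964100+0.934000))/(1+902/28079) = 4549/5000 ≈ 0.909800
step 4 [2y] zero: DF = P = 8703/10000 ≈ 0.870300
step 5 [2.5y] bond c/2=1/80: DF=(356161/400000 − 1/80·(0.964100+0.934000+0.909800+0.870300))/(1+1/80) = 417/500 ≈ 0.834000
step 6 [3y] bond c/2=17/800: DF=(755471/800000 − 17/800·(0.964100+0.934000+0.909800+0.870300+0.834000))/(1+17/800) = 2077/2500 ≈ 0.830800
step 7 [3.5y] zero: DF = P = 2021/2500 ≈ 0.808400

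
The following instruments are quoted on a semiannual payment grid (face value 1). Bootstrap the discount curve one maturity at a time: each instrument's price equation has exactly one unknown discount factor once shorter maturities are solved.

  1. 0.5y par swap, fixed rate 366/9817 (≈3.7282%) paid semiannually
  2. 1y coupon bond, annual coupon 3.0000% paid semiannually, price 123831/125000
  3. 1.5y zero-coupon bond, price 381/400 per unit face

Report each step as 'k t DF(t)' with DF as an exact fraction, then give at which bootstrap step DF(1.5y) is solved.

step 1 [0.5y] swap r/2=183/9817: DF=(1 − 183/9817·(0))/(1+183/9817) = 9817/10000 ≈ 0.981700
step 2 [1y] bond c/2=3/200: DF=(123831/125000 − 3/200·(0.981700))/(1+3/200) = 1923/2000 ≈ 0.961500
step 3 [1.5y] zero: DF = P = 381/400 ≈ 0.952500

1 1/2 9817/10000
2 1 1923/2000
3 3/2 381/400
DF(1.5y) is solved at step 3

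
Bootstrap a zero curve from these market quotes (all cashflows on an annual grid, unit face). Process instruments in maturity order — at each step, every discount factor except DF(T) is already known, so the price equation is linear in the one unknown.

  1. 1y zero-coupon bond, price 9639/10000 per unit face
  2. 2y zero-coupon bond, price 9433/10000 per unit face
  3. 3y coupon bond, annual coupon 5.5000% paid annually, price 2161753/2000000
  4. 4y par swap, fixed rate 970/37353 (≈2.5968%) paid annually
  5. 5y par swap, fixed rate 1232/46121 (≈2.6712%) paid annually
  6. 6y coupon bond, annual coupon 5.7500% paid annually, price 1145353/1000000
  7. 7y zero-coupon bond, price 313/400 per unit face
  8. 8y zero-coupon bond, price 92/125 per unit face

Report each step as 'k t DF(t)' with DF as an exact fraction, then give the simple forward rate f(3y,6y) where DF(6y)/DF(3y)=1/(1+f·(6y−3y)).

1 1 9639/10000
2 2 9433/10000
3 3 9251/10000
4 4 903/1000
5 5 548/625
6 6 8323/10000
7 7 313/400
8 8 92/125
f(3y,6y) = ((9251/10000)/(8323/10000) − 1)/(3) = 32/861 ≈ 3.7166%

step 1 [1y] zero: DF = P = 9639/10000 ≈ 0.963900
step 2 [2y] zero: DF = P = 9433/10000 ≈ 0.943300
step 3 [3y] bond c/1=11/200: DF=(2161753/2000000 − 11/200·(0.963900+0.943300))/(1+11/200) = 9251/10000 ≈ 0.925100
step 4 [4y] swap r/1=970/37353: DF=(1 − 970/37353·(0.963900+0.943300+0.925100))/(1+970/37353) = 903/1000 ≈ 0.903000
step 5 [5y] swap r/1=1232/46121: DF=(1 − 1232/46121·(0.963900+0.943300+0.925100+0.903000))/(1+1232/46121) = 548/625 ≈ 0.876800
step 6 [6y] bond c/1=23/400: DF=(1145353/1000000 − 23/400·(0.963900+0.943300+0.925100+0.903000+0.876800))/(1+23/400) = 8323/10000 ≈ 0.832300
step 7 [7y] zero: DF = P = 313/400 ≈ 0.782500
step 8 [8y] zero: DF = P = 92/125 ≈ 0.736000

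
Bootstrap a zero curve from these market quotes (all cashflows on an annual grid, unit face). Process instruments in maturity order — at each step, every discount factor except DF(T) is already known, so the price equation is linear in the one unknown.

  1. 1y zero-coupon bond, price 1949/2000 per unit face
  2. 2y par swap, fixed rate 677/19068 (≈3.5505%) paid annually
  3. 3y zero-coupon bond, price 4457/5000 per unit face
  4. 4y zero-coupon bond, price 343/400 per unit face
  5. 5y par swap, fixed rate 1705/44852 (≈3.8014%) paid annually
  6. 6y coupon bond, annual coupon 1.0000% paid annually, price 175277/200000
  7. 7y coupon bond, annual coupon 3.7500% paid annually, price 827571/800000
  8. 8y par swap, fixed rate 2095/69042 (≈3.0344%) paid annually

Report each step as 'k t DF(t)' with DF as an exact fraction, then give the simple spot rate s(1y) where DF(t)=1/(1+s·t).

step 1 [1y] zero: DF = P = 1949/2000 ≈ 0.974500
step 2 [2y] swap r/1=677/19068: DF=(1 − 677/19068·(0.974500))/(1+677/19068) = 9323/10000 ≈ 0.932300
step 3 [3y] zero: DF = P = 4457/5000 ≈ 0.891400
step 4 [4y] zero: DF = P = 343/400 ≈ 0.857500
step 5 [5y] swap r/1=1705/44852: DF=(1 − 1705/44852·(0.974500+0.932300+0.891400+0.857500))/(1+1705/44852) = 1659/2000 ≈ 0.829500
step 6 [6y] bond c/1=1/100: DF=(175277/200000 − 1/100·(0.974500+0.932300+0.891400+0.857500+0.829500))/(1+1/100) = 8233/10000 ≈ 0.823300
step 7 [7y] bond c/1=3/80: DF=(827571/800000 − 3/80·(0.974500+0.932300+0.891400+0.857500+0.829500+0.823300))/(1+3/80) = 2013/2500 ≈ 0.805200
step 8 [8y] swap r/1=2095/69042: DF=(1 − 2095/69042·(0.974500+0.932300+0.891400+0.857500+0.829500+0.823300+0.805200))/(1+2095/69042) = 1581/2000 ≈ 0.790500

1 1 1949/2000
2 2 9323/10000
3 3 4457/5000
4 4 343/400
5 5 1659/2000
6 6 8233/10000
7 7 2013/2500
8 8 1581/2000
s(1y) = (1/(1949/2000) − 1)/(1) = 51/1949 ≈ 2.6167%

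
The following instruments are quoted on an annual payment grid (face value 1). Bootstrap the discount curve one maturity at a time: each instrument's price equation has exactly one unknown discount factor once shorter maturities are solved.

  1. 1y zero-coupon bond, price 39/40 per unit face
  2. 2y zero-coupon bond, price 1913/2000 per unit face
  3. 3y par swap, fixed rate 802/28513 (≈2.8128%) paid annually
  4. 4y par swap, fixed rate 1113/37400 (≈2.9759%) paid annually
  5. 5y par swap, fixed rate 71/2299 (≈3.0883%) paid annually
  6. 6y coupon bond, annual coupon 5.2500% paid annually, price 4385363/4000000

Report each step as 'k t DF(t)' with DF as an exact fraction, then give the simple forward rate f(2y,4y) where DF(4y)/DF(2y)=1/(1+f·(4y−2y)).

1 1 39/40
2 2 1913/2000
3 3 4599/5000
4 4 8887/10000
5 5 429/500
6 6 8123/10000
f(2y,4y) = ((1913/2000)/(8887/10000) − 1)/(2) = 339/8887 ≈ 3.8146%

step 1 [1y] zero: DF = P = 39/40 ≈ 0.975000
step 2 [2y] zero: DF = P = 1913/2000 ≈ 0.956500
step 3 [3y] swap r/1=802/28513: DF=(1 − 802/28513·(0.975000+0.956500))/(1+802/28513) = 4599/5000 ≈ 0.919800
step 4 [4y] swap r/1=1113/37400: DF=(1 − 1113/37400·(0.975000+0.956500+0.919800))/(1+1113/37400) = 8887/10000 ≈ 0.888700
step 5 [5y] swap r/1=71/2299: DF=(1 − 71/2299·(0.975000+0.956500+0.919800+0.888700))/(1+71/2299) = 429/500 ≈ 0.858000
step 6 [6y] bond c/1=21/400: DF=(4385363/4000000 − 21/400·(0.975000+0.956500+0.919800+0.888700+0.858000))/(1+21/400) = 8123/10000 ≈ 0.812300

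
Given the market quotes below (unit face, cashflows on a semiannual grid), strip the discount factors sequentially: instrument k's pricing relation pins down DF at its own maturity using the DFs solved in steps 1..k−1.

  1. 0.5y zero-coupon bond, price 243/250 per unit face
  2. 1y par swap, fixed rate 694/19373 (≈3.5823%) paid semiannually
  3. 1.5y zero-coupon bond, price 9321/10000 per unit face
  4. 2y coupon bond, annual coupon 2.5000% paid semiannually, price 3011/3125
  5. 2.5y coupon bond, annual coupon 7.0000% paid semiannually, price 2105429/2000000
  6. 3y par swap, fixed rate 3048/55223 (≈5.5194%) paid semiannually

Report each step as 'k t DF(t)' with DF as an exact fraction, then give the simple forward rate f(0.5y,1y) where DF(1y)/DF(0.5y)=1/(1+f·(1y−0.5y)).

step 1 [0.5y] zero: DF = P = 243/250 ≈ 0.972000
step 2 [1y] swap r/2=347/19373: DF=(1 − 347/19373·(0.972000))/(1+347/19373) = 9653/10000 ≈ 0.965300
step 3 [1.5y] zero: DF = P = 9321/10000 ≈ 0.932100
step 4 [2y] bond c/2=1/80: DF=(3011/3125 − 1/80·(0.972000+0.965300+0.932100))/(1+1/80) = 4581/5000 ≈ 0.916200
step 5 [2.5y] bond c/2=7/200: DF=(2105429/2000000 − 7/200·(0.972000+0.965300+0.932100+0.916200))/(1+7/200) = 8891/10000 ≈ 0.889100
step 6 [3y] swap r/2=1524/55223: DF=(1 − 1524/55223·(0.972000+0.965300+0.932100+0.916200+0.889100))/(1+1524/55223) = 2119/2500 ≈ 0.847600

1 1/2 243/250
2 1 9653/10000
3 3/2 9321/10000
4 2 4581/5000
5 5/2 8891/10000
6 3 2119/2500
f(0.5y,1y) = ((243/250)/(9653/10000) − 1)/(1/2) = 134/9653 ≈ 1.3882%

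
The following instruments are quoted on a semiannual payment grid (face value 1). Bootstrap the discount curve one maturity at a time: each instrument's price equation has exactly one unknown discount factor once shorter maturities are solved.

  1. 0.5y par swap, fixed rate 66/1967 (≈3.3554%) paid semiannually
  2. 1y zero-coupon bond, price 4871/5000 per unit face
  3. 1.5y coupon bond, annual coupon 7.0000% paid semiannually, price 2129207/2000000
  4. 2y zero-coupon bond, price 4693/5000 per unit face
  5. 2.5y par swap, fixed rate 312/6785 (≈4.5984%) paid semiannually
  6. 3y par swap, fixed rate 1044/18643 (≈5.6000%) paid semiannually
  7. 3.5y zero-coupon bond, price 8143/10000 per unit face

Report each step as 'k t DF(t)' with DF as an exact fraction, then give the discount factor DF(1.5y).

step 1 [0.5y] swap r/2=33/1967: DF=(1 − 33/1967·(0))/(1+33/1967) = 1967/2000 ≈ 0.983500
step 2 [1y] zero: DF = P = 4871/5000 ≈ 0.974200
step 3 [1.5y] bond c/2=7/200: DF=(2129207/2000000 − 7/200·(0.983500+0.974200))/(1+7/200) = 1203/1250 ≈ 0.962400
step 4 [2y] zero: DF = P = 4693/5000 ≈ 0.938600
step 5 [2.5y] swap r/2=156/6785: DF=(1 − 156/6785·(0.983500+0.974200+0.962400+0.938600))/(1+156/6785) = 2227/2500 ≈ 0.890800
step 6 [3y] swap r/2=522/18643: DF=(1 − 522/18643·(0.983500+0.974200+0.962400+0.938600+0.890800))/(1+522/18643) = 4217/5000 ≈ 0.843400
step 7 [3.5y] zero: DF = P = 8143/10000 ≈ 0.814300

1 1/2 1967/2000
2 1 4871/5000
3 3/2 1203/1250
4 2 4693/5000
5 5/2 2227/2500
6 3 4217/5000
7 7/2 8143/10000
DF(1.5y) = 1203/1250 ≈ 0.962400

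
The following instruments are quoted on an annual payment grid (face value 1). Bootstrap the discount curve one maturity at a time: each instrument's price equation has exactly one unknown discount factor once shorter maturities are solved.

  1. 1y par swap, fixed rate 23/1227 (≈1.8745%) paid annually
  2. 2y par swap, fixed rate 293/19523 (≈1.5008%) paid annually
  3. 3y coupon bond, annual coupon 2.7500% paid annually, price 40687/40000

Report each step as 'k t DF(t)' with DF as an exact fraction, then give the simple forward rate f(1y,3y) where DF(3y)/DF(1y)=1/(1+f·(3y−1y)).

1 1 1227/1250
2 2 9707/10000
3 3 9377/10000
f(1y,3y) = ((1227/1250)/(9377/10000) − 1)/(2) = 439/18754 ≈ 2.3408%

step 1 [1y] swap r/1=23/1227: DF=(1 − 23/1227·(0))/(1+23/1227) = 1227/1250 ≈ 0.981600
step 2 [2y] swap r/1=293/19523: DF=(1 − 293/19523·(0.981600))/(1+293/19523) = 9707/10000 ≈ 0.970700
step 3 [3y] bond c/1=11/400: DF=(40687/40000 − 11/400·(0.981600+0.970700))/(1+11/400) = 9377/10000 ≈ 0.937700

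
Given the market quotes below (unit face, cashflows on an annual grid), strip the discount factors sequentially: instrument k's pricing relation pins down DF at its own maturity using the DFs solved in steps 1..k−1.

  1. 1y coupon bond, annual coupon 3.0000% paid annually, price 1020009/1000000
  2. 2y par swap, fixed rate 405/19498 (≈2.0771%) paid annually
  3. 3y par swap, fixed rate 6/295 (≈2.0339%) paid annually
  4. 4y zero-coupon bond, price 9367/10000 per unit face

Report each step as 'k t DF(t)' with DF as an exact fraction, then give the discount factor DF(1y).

step 1 [1y] bond c/1=3/100: DF=(1020009/1000000 − 3/100·(0))/(1+3/100) = 9903/10000 ≈ 0.990300
step 2 [2y] swap r/1=405/19498: DF=(1 − 405/19498·(0.990300))/(1+405/19498) = 1919/2000 ≈ 0.959500
step 3 [3y] swap r/1=6/295: DF=(1 − 6/295·(0.990300+0.959500))/(1+6/295) = 2353/2500 ≈ 0.941200
step 4 [4y] zero: DF = P = 9367/10000 ≈ 0.936700

1 1 9903/10000
2 2 1919/2000
3 3 2353/2500
4 4 9367/10000
DF(1y) = 9903/10000 ≈ 0.990300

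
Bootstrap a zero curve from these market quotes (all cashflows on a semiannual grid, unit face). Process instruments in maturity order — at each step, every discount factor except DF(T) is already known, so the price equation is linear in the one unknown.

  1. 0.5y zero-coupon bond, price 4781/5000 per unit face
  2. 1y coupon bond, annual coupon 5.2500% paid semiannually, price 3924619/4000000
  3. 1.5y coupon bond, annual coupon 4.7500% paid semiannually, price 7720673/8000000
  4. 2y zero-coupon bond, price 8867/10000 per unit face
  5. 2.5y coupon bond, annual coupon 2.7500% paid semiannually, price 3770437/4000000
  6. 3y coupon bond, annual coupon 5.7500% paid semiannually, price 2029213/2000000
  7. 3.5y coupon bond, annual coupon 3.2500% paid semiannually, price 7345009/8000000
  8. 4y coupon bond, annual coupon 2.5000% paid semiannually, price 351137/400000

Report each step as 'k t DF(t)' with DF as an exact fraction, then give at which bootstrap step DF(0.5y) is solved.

step 1 [0.5y] zero: DF = P = 4781/5000 ≈ 0.956200
step 2 [1y] bond c/2=21/800: DF=(3924619/4000000 − 21/800·(0.956200))/(1+21/800) = 2329/2500 ≈ 0.931600
step 3 [1.5y] bond c/2=19/800: DF=(7720673/8000000 − 19/800·(0.956200+0.931600))/(1+19/800) = 8989/10000 ≈ 0.898900
step 4 [2y] zero: DF = P = 8867/10000 ≈ 0.886700
step 5 [2.5y] bond c/2=11/800: DF=(3770437/4000000 − 11/800·(0.956200+0.931600+0.898900+0.886700))/(1+11/800) = 22/25 ≈ 0.880000
step 6 [3y] bond c/2=23/800: DF=(2029213/2000000 − 23/800·(0.956200+0.931600+0.898900+0.886700+0.880000))/(1+23/800) = 859/1000 ≈ 0.859000
step 7 [3.5y] bond c/2=13/800: DF=(7345009/8000000 − 13/800·(0.956200+0.931600+0.898900+0.886700+0.880000+0.859000))/(1+13/800) = 8169/10000 ≈ 0.816900
step 8 [4y] bond c/2=1/80: DF=(351137/400000 − 1/80·(0.956200+0.931600+0.898900+0.886700+0.880000+0.859000+0.816900))/(1+1/80) = 7901/10000 ≈ 0.790100

1 1/2 4781/5000
2 1 2329/2500
3 3/2 8989/10000
4 2 8867/10000
5 5/2 22/25
6 3 859/1000
7 7/2 8169/10000
8 4 7901/10000
DF(0.5y) is solved at step 1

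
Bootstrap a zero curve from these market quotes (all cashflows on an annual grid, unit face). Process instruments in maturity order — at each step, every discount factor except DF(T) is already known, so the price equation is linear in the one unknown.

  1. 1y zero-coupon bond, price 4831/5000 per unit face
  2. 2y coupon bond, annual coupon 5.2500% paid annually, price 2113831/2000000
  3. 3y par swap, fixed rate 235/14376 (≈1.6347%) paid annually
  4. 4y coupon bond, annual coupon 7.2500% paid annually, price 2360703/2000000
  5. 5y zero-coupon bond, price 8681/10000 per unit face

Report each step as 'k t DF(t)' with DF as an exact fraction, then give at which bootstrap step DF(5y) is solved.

step 1 [1y] zero: DF = P = 4831/5000 ≈ 0.966200
step 2 [2y] bond c/1=21/400: DF=(2113831/2000000 − 21/400·(0.966200))/(1+21/400) = 239/250 ≈ 0.956000
step 3 [3y] swap r/1=235/14376: DF=(1 − 235/14376·(0.966200+0.956000))/(1+235/14376) = 953/1000 ≈ 0.953000
step 4 [4y] bond c/1=29/400: DF=(2360703/2000000 − 29/400·(0.966200+0.956000+0.953000))/(1+29/400) = 4531/5000 ≈ 0.906200
step 5 [5y] zero: DF = P = 8681/10000 ≈ 0.868100

1 1 4831/5000
2 2 239/250
3 3 953/1000
4 4 4531/5000
5 5 8681/10000
DF(5y) is solved at step 5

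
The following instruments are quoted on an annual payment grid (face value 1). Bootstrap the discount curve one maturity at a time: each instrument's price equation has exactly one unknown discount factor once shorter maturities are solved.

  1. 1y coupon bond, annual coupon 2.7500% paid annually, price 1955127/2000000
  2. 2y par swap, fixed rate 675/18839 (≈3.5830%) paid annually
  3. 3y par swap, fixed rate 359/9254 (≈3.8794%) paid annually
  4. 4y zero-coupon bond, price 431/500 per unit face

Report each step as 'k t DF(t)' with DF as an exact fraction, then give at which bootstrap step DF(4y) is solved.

1 1 4757/5000
2 2 373/400
3 3 8923/10000
4 4 431/500
DF(4y) is solved at step 4

step 1 [1y] bond c/1=11/400: DF=(1955127/2000000 − 11/400·(0))/(1+11/400) = 4757/5000 ≈ 0.951400
step 2 [2y] swap r/1=675/18839: DF=(1 − 675/18839·(0.951400))/(1+675/18839) = 373/400 ≈ 0.932500
step 3 [3y] swap r/1=359/9254: DF=(1 − 359/9254·(0.951400+0.932500))/(1+359/9254) = 8923/10000 ≈ 0.892300
step 4 [4y] zero: DF = P = 431/500 ≈ 0.862000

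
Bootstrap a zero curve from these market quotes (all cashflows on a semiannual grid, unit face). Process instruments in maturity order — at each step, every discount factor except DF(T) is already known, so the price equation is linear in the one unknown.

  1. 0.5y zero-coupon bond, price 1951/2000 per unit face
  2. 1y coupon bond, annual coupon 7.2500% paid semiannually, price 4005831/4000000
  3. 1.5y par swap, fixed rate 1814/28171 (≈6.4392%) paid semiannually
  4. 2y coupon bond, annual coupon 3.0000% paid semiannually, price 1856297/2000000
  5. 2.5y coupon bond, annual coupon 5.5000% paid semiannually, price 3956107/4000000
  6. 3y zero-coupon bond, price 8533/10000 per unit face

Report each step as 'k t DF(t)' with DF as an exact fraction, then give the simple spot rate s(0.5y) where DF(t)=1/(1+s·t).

step 1 [0.5y] zero: DF = P = 1951/2000 ≈ 0.975500
step 2 [1y] bond c/2=29/800: DF=(4005831/4000000 − 29/800·(0.975500))/(1+29/800) = 9323/10000 ≈ 0.932300
step 3 [1.5y] swap r/2=907/28171: DF=(1 − 907/28171·(0.975500+0.932300))/(1+907/28171) = 9093/10000 ≈ 0.909300
step 4 [2y] bond c/2=3/200: DF=(1856297/2000000 − 3/200·(0.975500+0.932300+0.909300))/(1+3/200) = 1091/1250 ≈ 0.872800
step 5 [2.5y] bond c/2=11/400: DF=(3956107/4000000 − 11/400·(0.975500+0.932300+0.909300+0.872800))/(1+11/400) = 4319/5000 ≈ 0.863800
step 6 [3y] zero: DF = P = 8533/10000 ≈ 0.853300

1 1/2 1951/2000
2 1 9323/10000
3 3/2 9093/10000
4 2 1091/1250
5 5/2 4319/5000
6 3 8533/10000
s(0.5y) = (1/(1951/2000) − 1)/(1/2) = 98/1951 ≈ 5.0231%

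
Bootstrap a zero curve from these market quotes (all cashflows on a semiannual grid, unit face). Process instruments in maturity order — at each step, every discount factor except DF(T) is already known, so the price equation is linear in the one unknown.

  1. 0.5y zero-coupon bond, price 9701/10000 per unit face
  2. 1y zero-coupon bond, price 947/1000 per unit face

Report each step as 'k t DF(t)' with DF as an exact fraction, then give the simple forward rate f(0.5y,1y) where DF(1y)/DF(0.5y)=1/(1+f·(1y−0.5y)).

1 1/2 9701/10000
2 1 947/1000
f(0.5y,1y) = ((9701/10000)/(947/1000) − 1)/(1/2) = 231/4735 ≈ 4.8786%

step 1 [0.5y] zero: DF = P = 9701/10000 ≈ 0.970100
step 2 [1y] zero: DF = P = 947/1000 ≈ 0.947000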